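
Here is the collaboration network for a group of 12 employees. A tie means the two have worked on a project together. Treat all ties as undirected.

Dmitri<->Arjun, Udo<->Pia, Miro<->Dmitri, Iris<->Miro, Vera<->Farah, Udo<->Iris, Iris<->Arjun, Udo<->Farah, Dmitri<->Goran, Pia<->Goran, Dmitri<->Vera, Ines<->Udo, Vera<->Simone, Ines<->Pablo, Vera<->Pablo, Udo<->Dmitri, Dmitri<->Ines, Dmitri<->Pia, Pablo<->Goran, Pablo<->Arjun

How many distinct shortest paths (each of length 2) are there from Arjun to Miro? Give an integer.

2

The shortest distance is 2. The length-2 paths are: Arjun–Iris–Miro; Arjun–Dmitri–Miro.
That gives 2 distinct shortest paths.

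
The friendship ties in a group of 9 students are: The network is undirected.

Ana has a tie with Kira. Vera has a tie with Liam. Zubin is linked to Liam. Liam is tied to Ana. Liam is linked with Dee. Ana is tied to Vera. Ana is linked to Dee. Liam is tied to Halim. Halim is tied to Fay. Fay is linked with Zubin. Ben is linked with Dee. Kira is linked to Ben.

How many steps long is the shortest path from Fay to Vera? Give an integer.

One shortest route is Fay – Zubin – Liam – Vera, which uses 3 edges, and at distance 2 from Fay we only reach {Liam}, which does not include Vera. So d(Fay,Vera) = 3.

3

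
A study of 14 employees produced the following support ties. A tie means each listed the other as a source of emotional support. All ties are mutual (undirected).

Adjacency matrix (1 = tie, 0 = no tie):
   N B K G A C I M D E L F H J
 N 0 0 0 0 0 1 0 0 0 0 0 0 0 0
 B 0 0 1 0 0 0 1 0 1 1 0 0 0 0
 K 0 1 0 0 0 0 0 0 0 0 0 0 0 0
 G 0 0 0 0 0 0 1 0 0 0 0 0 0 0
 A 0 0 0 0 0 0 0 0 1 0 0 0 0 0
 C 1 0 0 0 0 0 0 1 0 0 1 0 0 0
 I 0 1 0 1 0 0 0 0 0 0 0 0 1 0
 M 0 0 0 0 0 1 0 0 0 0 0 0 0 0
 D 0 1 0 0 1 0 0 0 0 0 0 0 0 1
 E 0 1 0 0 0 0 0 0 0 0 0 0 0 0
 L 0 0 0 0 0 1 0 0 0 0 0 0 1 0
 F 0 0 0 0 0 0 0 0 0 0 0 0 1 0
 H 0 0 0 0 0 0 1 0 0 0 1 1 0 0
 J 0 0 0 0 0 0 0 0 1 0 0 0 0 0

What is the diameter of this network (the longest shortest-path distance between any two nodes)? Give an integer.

Eccentricity of each node (its greatest distance to any other): A:7, B:5, C:6, D:6, E:6, F:5, G:5, H:4, I:4, J:7, K:6, L:5, M:7, N:7.
The maximum eccentricity is 7, realized for instance by the pair N–A via N – C – L – H – I – B – D – A. So the diameter is 7.

7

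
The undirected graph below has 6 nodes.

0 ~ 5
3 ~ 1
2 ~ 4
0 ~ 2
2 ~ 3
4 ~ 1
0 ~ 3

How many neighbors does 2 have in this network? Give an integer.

2 is directly tied to 0, 3, and 4. That is 3 neighbors, so the degree of 2 is 3.

3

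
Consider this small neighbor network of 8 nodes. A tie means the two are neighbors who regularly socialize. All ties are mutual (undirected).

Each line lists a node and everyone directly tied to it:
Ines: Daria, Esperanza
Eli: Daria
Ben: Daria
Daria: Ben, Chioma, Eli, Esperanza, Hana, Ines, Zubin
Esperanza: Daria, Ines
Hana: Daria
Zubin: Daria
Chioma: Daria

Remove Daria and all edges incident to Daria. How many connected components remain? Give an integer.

6

Without Daria, the remaining ties split the others into: {Esperanza, Ines}; {Zubin}; {Chioma}; {Ben}; {Hana}; {Eli}.
That's 6 separate components.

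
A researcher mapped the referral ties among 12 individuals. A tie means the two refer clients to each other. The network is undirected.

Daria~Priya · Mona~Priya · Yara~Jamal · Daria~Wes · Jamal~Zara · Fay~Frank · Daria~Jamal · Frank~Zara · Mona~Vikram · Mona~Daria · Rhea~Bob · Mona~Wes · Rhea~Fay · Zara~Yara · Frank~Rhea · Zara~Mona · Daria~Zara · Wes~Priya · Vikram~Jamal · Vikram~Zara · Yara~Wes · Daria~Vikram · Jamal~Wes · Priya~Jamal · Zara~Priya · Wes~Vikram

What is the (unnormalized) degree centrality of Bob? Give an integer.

Bob is directly tied to Rhea. That is 1 neighbor, so the degree of Bob is 1.

1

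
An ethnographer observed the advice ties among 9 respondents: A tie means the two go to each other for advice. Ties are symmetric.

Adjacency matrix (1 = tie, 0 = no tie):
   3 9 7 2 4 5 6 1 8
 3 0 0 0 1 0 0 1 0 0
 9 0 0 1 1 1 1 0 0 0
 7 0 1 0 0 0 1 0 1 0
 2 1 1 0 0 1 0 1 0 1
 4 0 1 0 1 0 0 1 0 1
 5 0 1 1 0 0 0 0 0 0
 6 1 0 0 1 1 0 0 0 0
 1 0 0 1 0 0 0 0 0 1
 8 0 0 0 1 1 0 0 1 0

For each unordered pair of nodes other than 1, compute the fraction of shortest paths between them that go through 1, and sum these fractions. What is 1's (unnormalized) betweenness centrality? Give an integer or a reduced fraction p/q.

Pairs whose geodesics pass through 1 — 7–8: 1; 5–8: 1/3.
All other pairs contribute 0.
Summing the contributions gives betweenness(1) = 4/3.

4/3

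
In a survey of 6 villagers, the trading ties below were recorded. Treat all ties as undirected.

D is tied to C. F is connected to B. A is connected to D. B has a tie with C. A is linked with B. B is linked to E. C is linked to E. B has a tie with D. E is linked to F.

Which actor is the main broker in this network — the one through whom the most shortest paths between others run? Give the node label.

B

Unnormalized betweenness of each node: A:0, B:9/2, C:1/2, D:1/2, E:1/2, F:0.
B has the largest value, 9/2, making it the main broker — the node through which the most shortest paths run.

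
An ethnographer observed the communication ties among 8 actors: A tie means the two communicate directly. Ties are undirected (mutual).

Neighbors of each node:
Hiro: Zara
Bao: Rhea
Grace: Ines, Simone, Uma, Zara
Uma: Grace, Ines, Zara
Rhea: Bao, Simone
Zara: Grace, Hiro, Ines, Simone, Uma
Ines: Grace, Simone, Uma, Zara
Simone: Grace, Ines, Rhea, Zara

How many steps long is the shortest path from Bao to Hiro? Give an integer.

One shortest route is Bao – Rhea – Simone – Zara – Hiro, which uses 4 edges, and at distance 3 from Bao we only reach {Grace, Ines, Zara}, which does not include Hiro. So d(Bao,Hiro) = 4.

4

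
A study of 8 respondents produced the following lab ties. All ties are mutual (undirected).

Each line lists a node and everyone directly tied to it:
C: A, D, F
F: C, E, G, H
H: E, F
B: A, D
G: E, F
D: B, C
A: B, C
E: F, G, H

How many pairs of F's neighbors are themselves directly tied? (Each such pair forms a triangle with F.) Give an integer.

F's neighbors: C, E, G, and H.
Neighbor pairs that are themselves tied: F–E–G; F–E–H. Each forms one triangle with F, for 2 in total.

2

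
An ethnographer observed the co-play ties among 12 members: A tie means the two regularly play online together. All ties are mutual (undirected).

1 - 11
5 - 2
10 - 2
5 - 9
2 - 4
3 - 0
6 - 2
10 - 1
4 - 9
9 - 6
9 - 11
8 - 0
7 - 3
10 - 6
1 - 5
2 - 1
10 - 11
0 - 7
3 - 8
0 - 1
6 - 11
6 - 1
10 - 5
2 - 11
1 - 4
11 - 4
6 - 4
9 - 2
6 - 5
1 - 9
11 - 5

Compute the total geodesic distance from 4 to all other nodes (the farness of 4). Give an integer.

Distances from 4: 0:2, 1:1, 2:1, 3:3, 5:2, 6:1, 7:3, 8:3, 9:1, 10:2, 11:1.
Sum = 2 + 1 + 1 + 3 + 2 + 1 + 3 + 3 + 1 + 2 + 1 = 20.

20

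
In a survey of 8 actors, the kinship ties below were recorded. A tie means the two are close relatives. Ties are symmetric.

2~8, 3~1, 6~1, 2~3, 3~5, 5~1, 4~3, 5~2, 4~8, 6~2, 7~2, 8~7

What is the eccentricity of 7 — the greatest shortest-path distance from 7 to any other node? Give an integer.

3

Distances from 7: 1:3, 2:1, 3:2, 4:2, 5:2, 6:2, 8:1.
The largest is 3 (to 1), so the eccentricity of 7 is 3.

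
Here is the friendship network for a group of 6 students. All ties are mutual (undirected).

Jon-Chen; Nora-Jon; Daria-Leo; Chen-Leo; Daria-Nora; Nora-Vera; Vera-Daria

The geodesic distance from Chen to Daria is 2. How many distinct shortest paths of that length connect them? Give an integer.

1

The shortest distance is 2, and the only length-2 path is Chen–Leo–Daria. So there is exactly 1 shortest path.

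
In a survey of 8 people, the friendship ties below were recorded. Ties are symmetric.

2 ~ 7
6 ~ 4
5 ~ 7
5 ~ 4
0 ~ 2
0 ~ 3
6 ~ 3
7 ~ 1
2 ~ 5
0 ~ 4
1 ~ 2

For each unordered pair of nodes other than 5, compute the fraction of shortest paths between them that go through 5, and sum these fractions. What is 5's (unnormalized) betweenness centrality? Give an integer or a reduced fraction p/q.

Pairs whose geodesics pass through 5 — 7–6: 1; 7–4: 1; 1–6: 2/4; 1–4: 2/3; 2–6: 1/3; 2–4: 1/2.
All other pairs contribute 0.
Summing the contributions gives betweenness(5) = 4.

4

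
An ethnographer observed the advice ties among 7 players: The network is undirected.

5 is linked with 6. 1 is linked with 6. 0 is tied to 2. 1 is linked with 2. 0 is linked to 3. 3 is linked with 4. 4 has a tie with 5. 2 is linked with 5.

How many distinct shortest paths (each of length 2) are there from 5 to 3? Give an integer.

1

The shortest distance is 2, and the only length-2 path is 5–4–3. So there is exactly 1 shortest path.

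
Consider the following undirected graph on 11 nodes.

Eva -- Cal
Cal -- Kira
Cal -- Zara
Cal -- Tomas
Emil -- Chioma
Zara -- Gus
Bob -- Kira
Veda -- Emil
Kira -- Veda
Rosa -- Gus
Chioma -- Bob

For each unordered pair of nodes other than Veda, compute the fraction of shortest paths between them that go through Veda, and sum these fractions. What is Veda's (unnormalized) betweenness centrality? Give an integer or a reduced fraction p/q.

7

Pairs whose geodesics pass through Veda — Kira–Emil: 1; Gus–Emil: 1; Cal–Emil: 1; Tomas–Emil: 1; Emil–Eva: 1; Emil–Zara: 1; Emil–Rosa: 1.
All other pairs contribute 0.
Summing the contributions gives betweenness(Veda) = 7.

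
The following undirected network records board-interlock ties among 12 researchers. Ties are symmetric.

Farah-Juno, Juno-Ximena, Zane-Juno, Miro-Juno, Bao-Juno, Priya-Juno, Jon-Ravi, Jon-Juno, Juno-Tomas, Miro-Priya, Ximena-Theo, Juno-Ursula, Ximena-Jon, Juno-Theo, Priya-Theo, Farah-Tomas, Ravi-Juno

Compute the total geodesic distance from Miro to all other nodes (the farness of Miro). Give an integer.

Distances from Miro: Bao:2, Farah:2, Jon:2, Juno:1, Priya:1, Ravi:2, Theo:2, Tomas:2, Ursula:2, Ximena:2, Zane:2.
Sum = 2 + 2 + 2 + 1 + 1 + 2 + 2 + 2 + 2 + 2 + 2 = 20.

20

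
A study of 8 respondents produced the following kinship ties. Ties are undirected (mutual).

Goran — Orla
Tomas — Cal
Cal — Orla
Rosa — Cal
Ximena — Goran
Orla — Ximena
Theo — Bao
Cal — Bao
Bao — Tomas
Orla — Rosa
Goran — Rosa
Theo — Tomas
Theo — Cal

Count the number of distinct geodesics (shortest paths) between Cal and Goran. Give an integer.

2

The shortest distance is 2. The length-2 paths are: Cal–Orla–Goran; Cal–Rosa–Goran.
That gives 2 distinct shortest paths.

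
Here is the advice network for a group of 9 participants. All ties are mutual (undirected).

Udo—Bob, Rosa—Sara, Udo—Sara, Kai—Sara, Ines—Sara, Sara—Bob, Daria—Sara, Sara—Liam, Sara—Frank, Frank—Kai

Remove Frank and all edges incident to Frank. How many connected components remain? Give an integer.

Frank's neighbors (Kai and Sara) remain reachable from one another through other ties, so the rest of the network stays in one piece.

1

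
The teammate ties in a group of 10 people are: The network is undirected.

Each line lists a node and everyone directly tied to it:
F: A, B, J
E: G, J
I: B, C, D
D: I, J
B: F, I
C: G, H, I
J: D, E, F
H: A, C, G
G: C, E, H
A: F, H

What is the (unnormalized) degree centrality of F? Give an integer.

F is directly tied to A, B, and J. That is 3 neighbors, so the degree of F is 3.

3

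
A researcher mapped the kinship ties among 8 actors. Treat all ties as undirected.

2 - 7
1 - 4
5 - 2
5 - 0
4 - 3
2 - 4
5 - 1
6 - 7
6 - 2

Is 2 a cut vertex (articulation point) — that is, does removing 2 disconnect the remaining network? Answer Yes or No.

Removing 2 leaves {0, 1, 3, 4, and 5} with no path to {6 and 7}, so the network splits into 2 components. 2 is a cut vertex.

Yes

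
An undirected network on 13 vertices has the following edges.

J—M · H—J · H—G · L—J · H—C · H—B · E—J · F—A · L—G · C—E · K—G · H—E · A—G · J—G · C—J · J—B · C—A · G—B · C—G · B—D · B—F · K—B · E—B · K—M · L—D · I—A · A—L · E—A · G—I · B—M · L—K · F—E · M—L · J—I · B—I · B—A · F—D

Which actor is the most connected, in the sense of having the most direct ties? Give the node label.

B

Degrees — A:7, B:10, C:5, D:3, E:6, F:4, G:8, H:5, I:4, J:8, K:4, L:6, M:4.
The maximum is 10, attained only by B.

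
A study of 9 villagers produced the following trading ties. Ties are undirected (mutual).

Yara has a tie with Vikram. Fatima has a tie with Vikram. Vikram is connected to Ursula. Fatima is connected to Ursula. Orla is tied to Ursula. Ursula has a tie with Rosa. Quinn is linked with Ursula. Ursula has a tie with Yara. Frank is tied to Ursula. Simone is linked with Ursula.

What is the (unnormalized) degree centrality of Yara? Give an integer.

Yara is directly tied to Ursula and Vikram. That is 2 neighbors, so the degree of Yara is 2.

2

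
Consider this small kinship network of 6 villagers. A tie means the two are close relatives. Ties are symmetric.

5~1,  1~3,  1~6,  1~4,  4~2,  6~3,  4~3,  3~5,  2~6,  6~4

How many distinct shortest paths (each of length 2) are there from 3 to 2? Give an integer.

The shortest distance is 2. The length-2 paths are: 3–6–2; 3–4–2.
That gives 2 distinct shortest paths.

2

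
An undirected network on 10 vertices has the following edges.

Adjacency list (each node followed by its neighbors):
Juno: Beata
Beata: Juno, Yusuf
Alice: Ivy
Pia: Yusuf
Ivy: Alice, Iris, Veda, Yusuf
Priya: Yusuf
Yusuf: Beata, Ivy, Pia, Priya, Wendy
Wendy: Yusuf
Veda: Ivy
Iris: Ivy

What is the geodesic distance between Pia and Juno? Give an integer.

3

One shortest route is Pia – Yusuf – Beata – Juno, which uses 3 edges, and at distance 2 from Pia we only reach {Beata, Ivy, Priya, Wendy}, which does not include Juno. So d(Pia,Juno) = 3.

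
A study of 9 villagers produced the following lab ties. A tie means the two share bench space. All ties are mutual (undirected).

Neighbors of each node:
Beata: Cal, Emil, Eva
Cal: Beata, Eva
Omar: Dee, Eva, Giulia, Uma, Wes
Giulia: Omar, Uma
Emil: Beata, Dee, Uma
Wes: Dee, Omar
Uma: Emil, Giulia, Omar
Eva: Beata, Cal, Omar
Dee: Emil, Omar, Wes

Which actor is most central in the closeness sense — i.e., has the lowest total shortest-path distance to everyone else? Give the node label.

Omar

Farness (sum of distances to all others) for each node — Beata:15, Cal:18, Dee:14, Emil:13, Eva:13, Giulia:16, Omar:11, Uma:14, Wes:16.
The smallest farness is 11, for Omar, so Omar has the highest closeness.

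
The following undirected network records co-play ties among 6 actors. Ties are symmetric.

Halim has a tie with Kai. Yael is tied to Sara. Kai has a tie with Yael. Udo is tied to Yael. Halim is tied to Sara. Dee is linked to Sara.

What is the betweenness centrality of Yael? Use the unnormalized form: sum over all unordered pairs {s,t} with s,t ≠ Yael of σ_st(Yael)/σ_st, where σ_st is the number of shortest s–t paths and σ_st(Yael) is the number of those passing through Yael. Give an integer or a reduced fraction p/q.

5

Pairs whose geodesics pass through Yael — Halim–Udo: 2/2; Dee–Udo: 1; Dee–Kai: 1/2; Sara–Udo: 1; Sara–Kai: 1/2; Udo–Kai: 1.
All other pairs contribute 0.
Summing the contributions gives betweenness(Yael) = 5.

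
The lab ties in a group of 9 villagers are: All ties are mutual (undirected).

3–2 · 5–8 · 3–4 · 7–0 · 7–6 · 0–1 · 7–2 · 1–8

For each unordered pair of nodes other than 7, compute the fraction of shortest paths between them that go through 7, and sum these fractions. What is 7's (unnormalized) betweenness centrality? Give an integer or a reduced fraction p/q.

19

Pairs whose geodesics pass through 7 — 6–3: 1; 6–0: 1; 6–2: 1; 6–8: 1; 6–1: 1; 6–4: 1; 6–5: 1; 3–0: 1; 3–8: 1; 3–1: 1; 3–5: 1; 0–2: 1; 0–4: 1; 2–8: 1 … (+5 more pairs).
All other pairs contribute 0.
Summing the contributions gives betweenness(7) = 19.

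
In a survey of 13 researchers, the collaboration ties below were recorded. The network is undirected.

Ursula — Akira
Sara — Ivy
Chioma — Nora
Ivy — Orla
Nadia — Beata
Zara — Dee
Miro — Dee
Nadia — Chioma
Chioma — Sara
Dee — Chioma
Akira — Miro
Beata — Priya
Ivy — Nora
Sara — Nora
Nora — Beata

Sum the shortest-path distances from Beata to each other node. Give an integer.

34

Distances from Beata: Akira:5, Chioma:2, Dee:3, Ivy:2, Miro:4, Nadia:1, Nora:1, Orla:3, Priya:1, Sara:2, Ursula:6, Zara:4.
Sum = 5 + 2 + 3 + 2 + 4 + 1 + 1 + 3 + 1 + 2 + 6 + 4 = 34.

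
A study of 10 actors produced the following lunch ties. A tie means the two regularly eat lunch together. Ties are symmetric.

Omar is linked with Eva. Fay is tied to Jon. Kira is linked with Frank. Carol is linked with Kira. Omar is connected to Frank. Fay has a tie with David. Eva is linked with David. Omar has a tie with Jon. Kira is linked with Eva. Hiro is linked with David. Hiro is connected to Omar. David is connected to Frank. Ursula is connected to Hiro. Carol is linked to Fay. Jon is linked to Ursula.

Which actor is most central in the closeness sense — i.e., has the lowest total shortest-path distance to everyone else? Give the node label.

David

Farness (sum of distances to all others) for each node — Carol:19, David:14, Eva:16, Fay:15, Frank:16, Hiro:17, Jon:16, Kira:19, Omar:15, Ursula:21.
The smallest farness is 14, for David, so David has the highest closeness.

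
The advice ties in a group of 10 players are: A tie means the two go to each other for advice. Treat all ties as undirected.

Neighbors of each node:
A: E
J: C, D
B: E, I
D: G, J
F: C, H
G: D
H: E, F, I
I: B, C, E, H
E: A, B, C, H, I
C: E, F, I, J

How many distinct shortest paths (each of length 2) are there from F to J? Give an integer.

The shortest distance is 2, and the only length-2 path is F–C–J. So there is exactly 1 shortest path.

1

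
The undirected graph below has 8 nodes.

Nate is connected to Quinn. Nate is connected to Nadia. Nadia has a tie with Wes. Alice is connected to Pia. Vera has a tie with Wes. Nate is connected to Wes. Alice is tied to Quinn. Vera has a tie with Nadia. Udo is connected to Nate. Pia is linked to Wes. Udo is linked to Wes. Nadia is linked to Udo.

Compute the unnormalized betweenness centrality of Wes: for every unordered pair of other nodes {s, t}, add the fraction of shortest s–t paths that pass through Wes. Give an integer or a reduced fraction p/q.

Pairs whose geodesics pass through Wes — Vera–Udo: 1/2; Vera–Nate: 1/2; Vera–Quinn: 1/2; Vera–Alice: 1; Vera–Pia: 1; Nadia–Alice: 1/2; Nadia–Pia: 1; Udo–Alice: 1/2; Udo–Pia: 1; Nate–Pia: 1.
All other pairs contribute 0.
Summing the contributions gives betweenness(Wes) = 15/2.

15/2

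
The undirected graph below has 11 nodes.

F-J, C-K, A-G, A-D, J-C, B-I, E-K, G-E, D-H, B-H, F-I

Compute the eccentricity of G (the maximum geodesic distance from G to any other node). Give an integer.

5

Distances from G: A:1, B:4, C:3, D:2, E:1, F:5, H:3, I:5, J:4, K:2.
The largest is 5 (to F and I), so the eccentricity of G is 5.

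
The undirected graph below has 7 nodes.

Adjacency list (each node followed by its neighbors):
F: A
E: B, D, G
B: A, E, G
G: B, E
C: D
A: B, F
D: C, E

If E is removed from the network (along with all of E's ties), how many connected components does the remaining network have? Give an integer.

Without E, the remaining ties split the others into: {C, D}; {A, B, F, G}.
That's 2 separate components.

2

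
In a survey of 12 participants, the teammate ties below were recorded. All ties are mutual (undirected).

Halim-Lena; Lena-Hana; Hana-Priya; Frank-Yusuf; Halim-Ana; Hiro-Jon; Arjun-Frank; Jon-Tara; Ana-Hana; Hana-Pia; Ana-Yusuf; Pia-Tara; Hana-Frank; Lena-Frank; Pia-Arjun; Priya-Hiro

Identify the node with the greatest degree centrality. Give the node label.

Hana

Degrees — Ana:3, Arjun:2, Frank:4, Halim:2, Hana:5, Hiro:2, Jon:2, Lena:3, Pia:3, Priya:2, Tara:2, Yusuf:2.
The maximum is 5, attained only by Hana.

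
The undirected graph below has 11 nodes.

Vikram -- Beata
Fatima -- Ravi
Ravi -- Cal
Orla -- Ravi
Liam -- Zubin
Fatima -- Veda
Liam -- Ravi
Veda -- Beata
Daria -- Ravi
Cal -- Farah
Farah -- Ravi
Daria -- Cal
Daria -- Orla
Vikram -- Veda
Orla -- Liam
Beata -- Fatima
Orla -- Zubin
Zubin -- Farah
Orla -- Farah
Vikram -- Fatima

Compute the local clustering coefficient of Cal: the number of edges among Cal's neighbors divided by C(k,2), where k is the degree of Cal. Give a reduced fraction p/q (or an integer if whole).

Cal's neighbors: Daria, Farah, and Ravi (k = 3).
Possible neighbor pairs: C(3,2) = 3. Edges among them: Daria–Ravi, Farah–Ravi → e = 2.
Clustering(Cal) = 2/3.

2/3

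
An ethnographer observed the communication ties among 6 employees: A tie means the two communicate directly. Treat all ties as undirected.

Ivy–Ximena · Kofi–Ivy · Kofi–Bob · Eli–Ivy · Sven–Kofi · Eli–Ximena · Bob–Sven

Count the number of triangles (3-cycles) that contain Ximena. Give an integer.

Ximena's neighbors: Eli and Ivy.
Neighbor pairs that are themselves tied: Ximena–Eli–Ivy. Each forms one triangle with Ximena, for 1 in total.

1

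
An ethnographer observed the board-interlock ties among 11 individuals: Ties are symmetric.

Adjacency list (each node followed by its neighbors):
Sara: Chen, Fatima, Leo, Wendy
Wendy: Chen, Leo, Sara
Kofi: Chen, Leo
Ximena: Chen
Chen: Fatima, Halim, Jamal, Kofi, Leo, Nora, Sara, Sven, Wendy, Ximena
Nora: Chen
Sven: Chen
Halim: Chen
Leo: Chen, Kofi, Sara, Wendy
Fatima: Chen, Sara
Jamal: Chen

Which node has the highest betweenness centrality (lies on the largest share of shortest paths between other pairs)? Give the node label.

Unnormalized betweenness of each node: Chen:38, Fatima:0, Halim:0, Jamal:0, Kofi:0, Leo:1, Nora:0, Sara:1, Sven:0, Wendy:0, Ximena:0.
Chen has the largest value, 38, making it the main broker — the node through which the most shortest paths run.

Chen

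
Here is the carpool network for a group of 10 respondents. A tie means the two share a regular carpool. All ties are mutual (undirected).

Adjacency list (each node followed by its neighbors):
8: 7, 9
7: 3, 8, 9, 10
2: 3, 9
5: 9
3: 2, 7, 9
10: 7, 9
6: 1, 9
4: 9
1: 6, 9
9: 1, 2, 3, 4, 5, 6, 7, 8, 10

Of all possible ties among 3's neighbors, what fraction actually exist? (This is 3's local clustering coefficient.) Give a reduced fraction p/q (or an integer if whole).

3's neighbors: 2, 7, and 9 (k = 3).
Possible neighbor pairs: C(3,2) = 3. Edges among them: 2–9, 7–9 → e = 2.
Clustering(3) = 2/3.

2/3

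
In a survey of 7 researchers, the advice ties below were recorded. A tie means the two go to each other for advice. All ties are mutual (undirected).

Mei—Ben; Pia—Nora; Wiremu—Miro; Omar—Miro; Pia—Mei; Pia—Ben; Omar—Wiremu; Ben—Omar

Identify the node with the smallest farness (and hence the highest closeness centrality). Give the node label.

Farness (sum of distances to all others) for each node — Ben:9, Mei:12, Miro:14, Nora:16, Omar:10, Pia:11, Wiremu:14.
The smallest farness is 9, for Ben, so Ben has the highest closeness.

Ben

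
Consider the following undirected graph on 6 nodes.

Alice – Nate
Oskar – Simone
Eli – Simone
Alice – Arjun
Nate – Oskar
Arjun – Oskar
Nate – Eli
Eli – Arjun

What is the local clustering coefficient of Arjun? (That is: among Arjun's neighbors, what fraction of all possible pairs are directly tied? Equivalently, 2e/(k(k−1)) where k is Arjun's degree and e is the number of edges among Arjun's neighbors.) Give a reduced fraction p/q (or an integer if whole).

Arjun's neighbors: Alice, Eli, and Oskar (k = 3).
Possible neighbor pairs: C(3,2) = 3. Edges among them: none → e = 0.
Clustering(Arjun) = 0/3 = 0.

0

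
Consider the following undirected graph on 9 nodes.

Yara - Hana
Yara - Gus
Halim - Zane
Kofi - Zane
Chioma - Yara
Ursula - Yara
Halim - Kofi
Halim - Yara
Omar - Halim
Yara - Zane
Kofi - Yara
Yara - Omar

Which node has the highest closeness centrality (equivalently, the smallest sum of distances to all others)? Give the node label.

Farness (sum of distances to all others) for each node — Chioma:15, Gus:15, Halim:12, Hana:15, Kofi:13, Omar:14, Ursula:15, Yara:8, Zane:13.
The smallest farness is 8, for Yara, so Yara has the highest closeness.

Yara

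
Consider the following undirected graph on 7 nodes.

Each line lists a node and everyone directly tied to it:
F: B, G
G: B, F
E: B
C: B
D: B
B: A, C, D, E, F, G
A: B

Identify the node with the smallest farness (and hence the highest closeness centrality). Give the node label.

Farness (sum of distances to all others) for each node — A:11, B:6, C:11, D:11, E:11, F:10, G:10.
The smallest farness is 6, for B, so B has the highest closeness.

B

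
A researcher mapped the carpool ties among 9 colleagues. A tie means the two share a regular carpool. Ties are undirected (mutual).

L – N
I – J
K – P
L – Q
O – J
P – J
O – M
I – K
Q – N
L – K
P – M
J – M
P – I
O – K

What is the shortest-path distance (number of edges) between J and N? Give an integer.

4

One shortest route is J – P – K – L – N, which uses 4 edges, and at distance 3 from J we only reach {L}, which does not include N. So d(J,N) = 4.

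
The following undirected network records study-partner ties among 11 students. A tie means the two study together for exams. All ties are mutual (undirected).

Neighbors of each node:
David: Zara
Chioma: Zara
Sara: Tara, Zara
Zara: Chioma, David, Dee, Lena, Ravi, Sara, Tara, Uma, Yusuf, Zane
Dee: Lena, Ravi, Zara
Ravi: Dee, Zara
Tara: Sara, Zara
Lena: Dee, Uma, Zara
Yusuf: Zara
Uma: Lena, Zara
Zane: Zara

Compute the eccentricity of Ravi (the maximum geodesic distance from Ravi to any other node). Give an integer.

2

Distances from Ravi: Chioma:2, David:2, Dee:1, Lena:2, Sara:2, Tara:2, Uma:2, Yusuf:2, Zane:2, Zara:1.
The largest is 2 (to Zane, Uma, Yusuf, Lena, Chioma, Sara, David, and Tara), so the eccentricity of Ravi is 2.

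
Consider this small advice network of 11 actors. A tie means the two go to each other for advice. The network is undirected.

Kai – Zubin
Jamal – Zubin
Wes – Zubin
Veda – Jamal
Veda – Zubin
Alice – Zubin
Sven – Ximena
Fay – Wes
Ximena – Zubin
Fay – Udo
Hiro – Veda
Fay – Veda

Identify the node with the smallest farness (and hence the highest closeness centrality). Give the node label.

Farness (sum of distances to all others) for each node — Alice:24, Fay:22, Hiro:26, Jamal:20, Kai:24, Sven:31, Udo:31, Veda:17, Wes:20, Ximena:22, Zubin:15.
The smallest farness is 15, for Zubin, so Zubin has the highest closeness.

Zubin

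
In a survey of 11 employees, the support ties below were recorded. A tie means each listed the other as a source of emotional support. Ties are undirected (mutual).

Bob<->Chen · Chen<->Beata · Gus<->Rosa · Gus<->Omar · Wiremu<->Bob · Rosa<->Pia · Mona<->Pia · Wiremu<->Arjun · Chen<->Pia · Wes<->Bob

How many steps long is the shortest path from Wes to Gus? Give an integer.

One shortest route is Wes – Bob – Chen – Pia – Rosa – Gus, which uses 5 edges, and at distance 4 from Wes we only reach {Mona, Rosa}, which does not include Gus. So d(Wes,Gus) = 5.

5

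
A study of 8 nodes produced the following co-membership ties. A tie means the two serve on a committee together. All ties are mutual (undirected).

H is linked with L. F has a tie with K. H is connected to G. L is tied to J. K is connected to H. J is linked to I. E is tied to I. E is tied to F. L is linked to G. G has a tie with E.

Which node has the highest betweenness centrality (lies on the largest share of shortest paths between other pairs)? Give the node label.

Unnormalized betweenness of each node: E:6, F:2, G:3, H:7/2, I:2, J:3/2, K:3/2, L:7/2.
E has the largest value, 6, making it the main broker — the node through which the most shortest paths run.

E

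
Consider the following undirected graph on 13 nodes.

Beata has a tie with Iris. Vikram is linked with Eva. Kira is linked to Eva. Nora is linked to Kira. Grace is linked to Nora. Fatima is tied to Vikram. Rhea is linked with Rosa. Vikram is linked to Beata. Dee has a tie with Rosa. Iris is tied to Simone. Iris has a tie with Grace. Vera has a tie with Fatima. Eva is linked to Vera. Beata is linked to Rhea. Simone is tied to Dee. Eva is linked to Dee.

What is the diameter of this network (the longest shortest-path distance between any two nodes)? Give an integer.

Eccentricity of each node (its greatest distance to any other): Beata:3, Dee:3, Eva:3, Fatima:4, Grace:4, Iris:4, Kira:4, Nora:4, Rhea:4, Rosa:4, Simone:4, Vera:4, Vikram:3.
The maximum eccentricity is 4, realized for instance by the pair Simone–Fatima via Simone – Iris – Beata – Vikram – Fatima. So the diameter is 4.

4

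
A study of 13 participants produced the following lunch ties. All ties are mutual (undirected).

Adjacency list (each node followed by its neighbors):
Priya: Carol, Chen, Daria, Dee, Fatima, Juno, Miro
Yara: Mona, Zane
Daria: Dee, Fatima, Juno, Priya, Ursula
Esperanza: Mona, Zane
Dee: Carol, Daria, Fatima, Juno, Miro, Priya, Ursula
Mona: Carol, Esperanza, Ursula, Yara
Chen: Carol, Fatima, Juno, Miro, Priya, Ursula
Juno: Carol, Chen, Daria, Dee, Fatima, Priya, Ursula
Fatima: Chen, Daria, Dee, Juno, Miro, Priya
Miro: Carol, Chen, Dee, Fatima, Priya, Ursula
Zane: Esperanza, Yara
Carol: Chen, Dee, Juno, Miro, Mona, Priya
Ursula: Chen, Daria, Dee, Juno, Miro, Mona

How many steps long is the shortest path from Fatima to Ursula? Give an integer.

2

One shortest route is Fatima – Chen – Ursula, which uses 2 edges, and Fatima and Ursula are not directly tied, so nothing shorter exists. So d(Fatima,Ursula) = 2.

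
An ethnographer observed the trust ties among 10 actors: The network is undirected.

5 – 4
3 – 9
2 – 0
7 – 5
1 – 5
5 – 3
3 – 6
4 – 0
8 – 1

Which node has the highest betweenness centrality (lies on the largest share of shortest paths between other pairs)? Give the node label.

5

Unnormalized betweenness of each node: 0:8, 1:8, 2:0, 3:15, 4:14, 5:29, 6:0, 7:0, 8:0, 9:0.
5 has the largest value, 29, making it the main broker — the node through which the most shortest paths run.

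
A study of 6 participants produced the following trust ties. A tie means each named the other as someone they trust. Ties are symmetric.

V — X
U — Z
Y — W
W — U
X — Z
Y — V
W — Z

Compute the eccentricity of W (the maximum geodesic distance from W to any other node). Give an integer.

Distances from W: U:1, V:2, X:2, Y:1, Z:1.
The largest is 2 (to X and V), so the eccentricity of W is 2.

2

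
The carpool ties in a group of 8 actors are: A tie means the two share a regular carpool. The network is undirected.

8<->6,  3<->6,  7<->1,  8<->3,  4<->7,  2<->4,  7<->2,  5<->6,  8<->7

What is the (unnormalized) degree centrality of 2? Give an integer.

2 is directly tied to 4 and 7. That is 2 neighbors, so the degree of 2 is 2.

2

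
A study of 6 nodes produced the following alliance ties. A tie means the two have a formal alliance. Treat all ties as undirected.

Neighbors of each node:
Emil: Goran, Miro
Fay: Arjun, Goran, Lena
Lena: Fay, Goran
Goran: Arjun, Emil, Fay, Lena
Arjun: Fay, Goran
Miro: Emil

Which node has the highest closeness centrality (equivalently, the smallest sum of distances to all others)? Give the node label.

Farness (sum of distances to all others) for each node — Arjun:9, Emil:8, Fay:8, Goran:6, Lena:9, Miro:12.
The smallest farness is 6, for Goran, so Goran has the highest closeness.

Goran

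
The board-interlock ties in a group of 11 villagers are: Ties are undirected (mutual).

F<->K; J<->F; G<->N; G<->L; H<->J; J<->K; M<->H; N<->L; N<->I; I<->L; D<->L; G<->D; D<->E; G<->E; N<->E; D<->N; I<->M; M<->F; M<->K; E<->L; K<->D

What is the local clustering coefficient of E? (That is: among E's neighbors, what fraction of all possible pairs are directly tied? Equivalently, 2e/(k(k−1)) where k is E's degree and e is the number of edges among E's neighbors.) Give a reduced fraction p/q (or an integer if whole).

E's neighbors: D, G, L, and N (k = 4).
Possible neighbor pairs: C(4,2) = 6. Edges among them: D–G, D–L, D–N, G–L, G–N, L–N → e = 6.
Clustering(E) = 6/6 = 1.

1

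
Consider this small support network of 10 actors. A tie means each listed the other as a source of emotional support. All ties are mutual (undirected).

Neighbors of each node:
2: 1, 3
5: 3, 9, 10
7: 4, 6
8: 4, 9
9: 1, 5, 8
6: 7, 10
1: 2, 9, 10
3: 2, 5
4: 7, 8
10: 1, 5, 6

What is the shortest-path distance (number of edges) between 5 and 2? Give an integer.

2

One shortest route is 5 – 3 – 2, which uses 2 edges, and 5 and 2 are not directly tied, so nothing shorter exists. So d(5,2) = 2.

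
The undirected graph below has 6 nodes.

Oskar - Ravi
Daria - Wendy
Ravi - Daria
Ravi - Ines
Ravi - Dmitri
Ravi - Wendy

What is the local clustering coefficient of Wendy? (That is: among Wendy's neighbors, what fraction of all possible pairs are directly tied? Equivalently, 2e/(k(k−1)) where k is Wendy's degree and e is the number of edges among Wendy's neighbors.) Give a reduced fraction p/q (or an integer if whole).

Wendy's neighbors: Daria and Ravi (k = 2).
Possible neighbor pairs: C(2,2) = 1. Edges among them: Daria–Ravi → e = 1.
Clustering(Wendy) = 1/1.

1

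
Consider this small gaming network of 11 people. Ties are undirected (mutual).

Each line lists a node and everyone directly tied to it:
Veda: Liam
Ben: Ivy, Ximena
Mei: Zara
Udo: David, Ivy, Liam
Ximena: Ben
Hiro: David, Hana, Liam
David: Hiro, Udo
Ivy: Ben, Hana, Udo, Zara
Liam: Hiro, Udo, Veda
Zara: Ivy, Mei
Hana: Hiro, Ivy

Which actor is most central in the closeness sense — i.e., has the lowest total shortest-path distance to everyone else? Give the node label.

Ivy

Farness (sum of distances to all others) for each node — Ben:24, David:25, Hana:21, Hiro:23, Ivy:17, Liam:23, Mei:33, Udo:19, Veda:32, Ximena:33, Zara:24.
The smallest farness is 17, for Ivy, so Ivy has the highest closeness.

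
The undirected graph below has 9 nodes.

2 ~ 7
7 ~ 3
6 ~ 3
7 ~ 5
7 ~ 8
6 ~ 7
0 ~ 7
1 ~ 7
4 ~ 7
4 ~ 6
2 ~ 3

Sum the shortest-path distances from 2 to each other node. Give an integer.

14

Distances from 2: 0:2, 1:2, 3:1, 4:2, 5:2, 6:2, 7:1, 8:2.
Sum = 2 + 2 + 1 + 2 + 2 + 2 + 1 + 2 = 14.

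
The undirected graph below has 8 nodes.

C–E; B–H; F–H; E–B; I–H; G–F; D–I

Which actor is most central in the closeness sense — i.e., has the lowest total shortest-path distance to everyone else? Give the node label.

H

Farness (sum of distances to all others) for each node — B:14, C:24, D:22, E:18, F:16, G:22, H:12, I:16.
The smallest farness is 12, for H, so H has the highest closeness.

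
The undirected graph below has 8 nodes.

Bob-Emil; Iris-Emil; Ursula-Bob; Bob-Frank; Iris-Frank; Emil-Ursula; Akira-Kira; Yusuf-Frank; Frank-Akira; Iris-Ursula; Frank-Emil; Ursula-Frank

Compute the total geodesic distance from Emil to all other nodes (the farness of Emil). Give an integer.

11

Distances from Emil: Akira:2, Bob:1, Frank:1, Iris:1, Kira:3, Ursula:1, Yusuf:2.
Sum = 2 + 1 + 1 + 1 + 3 + 1 + 2 = 11.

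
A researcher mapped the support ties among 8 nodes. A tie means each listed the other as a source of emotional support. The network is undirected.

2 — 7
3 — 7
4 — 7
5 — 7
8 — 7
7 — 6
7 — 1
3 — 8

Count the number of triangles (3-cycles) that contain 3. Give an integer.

1

3's neighbors: 7 and 8.
Neighbor pairs that are themselves tied: 3–7–8. Each forms one triangle with 3, for 1 in total.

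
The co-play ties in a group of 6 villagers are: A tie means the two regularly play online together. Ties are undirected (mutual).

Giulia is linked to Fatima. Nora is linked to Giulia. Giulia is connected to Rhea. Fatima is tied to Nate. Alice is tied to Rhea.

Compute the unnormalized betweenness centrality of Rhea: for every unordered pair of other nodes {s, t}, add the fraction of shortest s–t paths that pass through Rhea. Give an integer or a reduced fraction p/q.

4

Pairs whose geodesics pass through Rhea — Fatima–Alice: 1; Nate–Alice: 1; Nora–Alice: 1; Alice–Giulia: 1.
All other pairs contribute 0.
Summing the contributions gives betweenness(Rhea) = 4.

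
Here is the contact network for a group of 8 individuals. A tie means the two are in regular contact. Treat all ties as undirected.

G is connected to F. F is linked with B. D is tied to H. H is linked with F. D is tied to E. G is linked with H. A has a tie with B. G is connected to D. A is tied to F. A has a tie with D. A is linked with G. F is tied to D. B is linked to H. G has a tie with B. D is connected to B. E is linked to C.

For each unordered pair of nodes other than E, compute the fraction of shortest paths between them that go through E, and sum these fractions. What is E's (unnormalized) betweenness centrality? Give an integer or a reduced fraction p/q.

6

Pairs whose geodesics pass through E — C–G: 1; C–H: 1; C–A: 1; C–D: 1; C–B: 1; C–F: 1.
All other pairs contribute 0.
Summing the contributions gives betweenness(E) = 6.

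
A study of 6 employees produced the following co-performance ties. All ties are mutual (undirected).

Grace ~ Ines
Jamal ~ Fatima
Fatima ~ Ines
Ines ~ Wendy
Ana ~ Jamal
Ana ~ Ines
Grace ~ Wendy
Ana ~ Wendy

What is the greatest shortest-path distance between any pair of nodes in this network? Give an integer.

Eccentricity of each node (its greatest distance to any other): Ana:2, Fatima:2, Grace:3, Ines:2, Jamal:3, Wendy:2.
The maximum eccentricity is 3, realized for instance by the pair Grace–Jamal via Grace – Wendy – Ana – Jamal. So the diameter is 3.

3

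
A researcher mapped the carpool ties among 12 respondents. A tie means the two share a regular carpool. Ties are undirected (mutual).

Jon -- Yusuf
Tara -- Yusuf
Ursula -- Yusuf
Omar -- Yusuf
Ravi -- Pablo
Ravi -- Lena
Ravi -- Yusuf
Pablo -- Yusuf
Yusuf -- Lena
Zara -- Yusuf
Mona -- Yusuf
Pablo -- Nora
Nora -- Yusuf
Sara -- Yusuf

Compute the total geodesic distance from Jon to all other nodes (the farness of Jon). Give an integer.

21

Distances from Jon: Lena:2, Mona:2, Nora:2, Omar:2, Pablo:2, Ravi:2, Sara:2, Tara:2, Ursula:2, Yusuf:1, Zara:2.
Sum = 2 + 2 + 2 + 2 + 2 + 2 + 2 + 2 + 2 + 1 + 2 = 21.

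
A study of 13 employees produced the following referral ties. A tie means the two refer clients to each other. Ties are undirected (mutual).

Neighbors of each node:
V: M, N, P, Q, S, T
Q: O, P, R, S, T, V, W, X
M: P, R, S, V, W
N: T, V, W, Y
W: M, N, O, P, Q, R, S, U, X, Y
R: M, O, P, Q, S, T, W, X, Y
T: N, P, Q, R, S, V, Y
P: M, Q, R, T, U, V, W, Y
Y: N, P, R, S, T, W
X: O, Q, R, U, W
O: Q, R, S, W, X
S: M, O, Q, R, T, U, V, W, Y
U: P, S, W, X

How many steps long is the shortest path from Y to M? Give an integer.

One shortest route is Y – S – M, which uses 2 edges, and Y and M are not directly tied, so nothing shorter exists. So d(Y,M) = 2.

2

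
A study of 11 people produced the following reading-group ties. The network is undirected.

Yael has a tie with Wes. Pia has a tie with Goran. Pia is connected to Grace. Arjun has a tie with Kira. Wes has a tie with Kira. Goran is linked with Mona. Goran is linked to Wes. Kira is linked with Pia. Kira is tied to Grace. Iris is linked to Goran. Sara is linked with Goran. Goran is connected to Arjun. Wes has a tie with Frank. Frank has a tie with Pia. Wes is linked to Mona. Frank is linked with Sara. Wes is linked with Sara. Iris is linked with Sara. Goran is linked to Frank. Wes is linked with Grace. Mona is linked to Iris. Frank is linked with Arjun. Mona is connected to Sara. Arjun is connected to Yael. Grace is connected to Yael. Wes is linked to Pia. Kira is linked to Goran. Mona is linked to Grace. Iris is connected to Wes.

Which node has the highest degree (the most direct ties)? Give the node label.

Wes

Degrees — Arjun:4, Frank:5, Goran:8, Grace:5, Iris:4, Kira:5, Mona:5, Pia:5, Sara:5, Wes:9, Yael:3.
The maximum is 9, attained only by Wes.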